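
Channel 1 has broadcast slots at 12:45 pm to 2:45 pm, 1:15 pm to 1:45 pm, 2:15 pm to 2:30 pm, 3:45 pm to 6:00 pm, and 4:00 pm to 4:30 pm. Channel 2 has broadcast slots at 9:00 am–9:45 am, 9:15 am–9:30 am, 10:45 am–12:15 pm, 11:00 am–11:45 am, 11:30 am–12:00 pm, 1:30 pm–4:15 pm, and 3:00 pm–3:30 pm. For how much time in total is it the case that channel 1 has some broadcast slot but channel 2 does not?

2 h 30 min

A, merged: 12:45 pm–2:45 pm, 3:45 pm–6:00 pm.
B, merged: 9:00 am–9:45 am, 10:45 am–12:15 pm, 1:30 pm–4:15 pm.
A \ B = 12:45 pm–1:30 pm, 4:15 pm–6:00 pm.
Total: 45 min + 1 h 45 min = 2 h 30 min.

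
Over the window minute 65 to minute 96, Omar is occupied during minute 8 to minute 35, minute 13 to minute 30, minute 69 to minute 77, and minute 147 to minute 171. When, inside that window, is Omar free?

minute 65 to minute 69, minute 77 to minute 96

Covered (merged): minute 8 to minute 35, minute 69 to minute 77, minute 147 to minute 171.
Gaps within minute 65 to minute 96: minute 65 to minute 69, minute 77 to minute 96.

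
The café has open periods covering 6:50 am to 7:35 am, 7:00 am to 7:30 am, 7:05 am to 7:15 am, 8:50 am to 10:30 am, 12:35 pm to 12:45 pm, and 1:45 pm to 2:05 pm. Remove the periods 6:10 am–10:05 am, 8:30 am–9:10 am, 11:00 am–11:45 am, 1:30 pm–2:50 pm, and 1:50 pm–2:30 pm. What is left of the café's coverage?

10:05 am–10:30 am, 12:35 pm–12:45 pm

Merge the first list: 6:50 am–7:35 am, 8:50 am–10:30 am, 12:35 pm–12:45 pm, 1:45 pm–2:05 pm.
Merge the second list: 6:10 am–10:05 am, 11:00 am–11:45 am, 1:30 pm–2:50 pm.
6:50 am–7:35 am: entirely removed.
8:50 am–10:30 am \ B = 10:05 am–10:30 am.
12:35 pm–12:45 pm: nothing removed.
1:45 pm–2:05 pm: entirely removed.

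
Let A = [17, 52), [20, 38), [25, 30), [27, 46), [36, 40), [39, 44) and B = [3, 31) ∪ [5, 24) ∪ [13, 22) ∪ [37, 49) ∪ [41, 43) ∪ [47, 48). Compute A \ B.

First set merges to [17, 52).
Second set merges to [3, 31), [37, 49).
[17, 52) with B removed leaves [31, 37), [49, 52).

[31, 37) ∪ [49, 52)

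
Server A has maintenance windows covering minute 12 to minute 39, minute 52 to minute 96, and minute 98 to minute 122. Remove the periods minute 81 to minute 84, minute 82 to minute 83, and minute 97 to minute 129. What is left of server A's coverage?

B, merged: minute 81 to minute 84, minute 97 to minute 129.
minute 12 to minute 39: nothing removed.
minute 52 to minute 96 \ B = minute 52 to minute 81, minute 84 to minute 96.
minute 98 to minute 122: entirely removed.

minute 12 to minute 39, minute 52 to minute 81, minute 84 to minute 96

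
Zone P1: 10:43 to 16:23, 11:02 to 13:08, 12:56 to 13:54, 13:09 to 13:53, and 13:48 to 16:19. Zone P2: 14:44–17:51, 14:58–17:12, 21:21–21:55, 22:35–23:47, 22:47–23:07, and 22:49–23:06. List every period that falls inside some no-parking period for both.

14:44–16:23

Merge the first list: 10:43–16:23.
Merge the second list: 14:44–17:51, 21:21–21:55, 22:35–23:47.
10:43–16:23 meets the second set on 14:44–16:23.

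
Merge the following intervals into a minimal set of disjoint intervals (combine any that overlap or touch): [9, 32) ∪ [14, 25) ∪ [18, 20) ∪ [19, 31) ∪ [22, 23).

[14, 25) overlaps/touches [9, 32) → extend to [9, 32).
[18, 20) overlaps/touches [9, 32) → extend to [9, 32).
[19, 31) overlaps/touches [9, 32) → extend to [9, 32).
[22, 23) overlaps/touches [9, 32) → extend to [9, 32).

[9, 32)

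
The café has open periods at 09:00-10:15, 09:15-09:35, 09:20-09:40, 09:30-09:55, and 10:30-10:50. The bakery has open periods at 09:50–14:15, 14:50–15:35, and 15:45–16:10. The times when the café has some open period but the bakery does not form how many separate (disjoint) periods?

Merge the first list: 09:00-10:15, 10:30-10:50.
A \ B = 09:00-09:50.
That is 1 disjoint piece.

1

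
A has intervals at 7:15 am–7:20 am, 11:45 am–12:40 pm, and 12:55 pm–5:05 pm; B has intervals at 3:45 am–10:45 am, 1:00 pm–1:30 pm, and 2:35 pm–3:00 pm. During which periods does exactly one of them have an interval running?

3:45 am–7:15 am, 7:20 am–10:45 am, 11:45 am–12:40 pm, 12:55 pm–1:00 pm, 1:30 pm–2:35 pm, 3:00 pm–5:05 pm

A but not B: 11:45 am–12:40 pm, 12:55 pm–1:00 pm, 1:30 pm–2:35 pm, 3:00 pm–5:05 pm.
B but not A: 3:45 am–7:15 am, 7:20 am–10:45 am.
Combining gives A △ B.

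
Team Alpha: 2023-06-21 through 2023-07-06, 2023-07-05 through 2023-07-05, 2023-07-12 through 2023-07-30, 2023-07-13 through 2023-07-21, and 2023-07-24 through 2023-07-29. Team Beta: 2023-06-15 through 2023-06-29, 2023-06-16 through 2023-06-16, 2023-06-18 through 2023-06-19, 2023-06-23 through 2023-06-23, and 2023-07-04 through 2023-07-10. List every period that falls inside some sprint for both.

2023-06-21 through 2023-06-29, 2023-07-04 through 2023-07-06

Merge the first list: 2023-06-21 through 2023-07-06, 2023-07-12 through 2023-07-30.
Merge the second list: 2023-06-15 through 2023-06-29, 2023-07-04 through 2023-07-10.
2023-06-21 through 2023-07-06 overlaps B on 2023-06-21 through 2023-06-29, 2023-07-04 through 2023-07-06.
2023-07-12 through 2023-07-30 falls entirely outside B.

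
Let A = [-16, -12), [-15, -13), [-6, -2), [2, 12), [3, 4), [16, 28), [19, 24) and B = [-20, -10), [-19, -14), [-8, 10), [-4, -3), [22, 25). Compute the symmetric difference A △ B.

First set merges to [-16, -12), [-6, -2), [2, 12), [16, 28).
Second set merges to [-20, -10), [-8, 10), [22, 25).
A but not B: [10, 12), [16, 22), [25, 28).
B but not A: [-20, -16), [-12, -10), [-8, -6), [-2, 2).
Combining gives A △ B.

[-20, -16) ∪ [-12, -10) ∪ [-8, -6) ∪ [-2, 2) ∪ [10, 12) ∪ [16, 22) ∪ [25, 28)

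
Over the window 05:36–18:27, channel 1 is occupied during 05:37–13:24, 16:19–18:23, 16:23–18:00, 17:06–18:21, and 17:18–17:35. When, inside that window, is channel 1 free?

05:36–05:37, 13:24–16:19, 18:23–18:27

After merging, the occupied span is 05:37–13:24, 16:19–18:23.
Complement within 05:36–18:27: 05:36–05:37, 13:24–16:19, 18:23–18:27.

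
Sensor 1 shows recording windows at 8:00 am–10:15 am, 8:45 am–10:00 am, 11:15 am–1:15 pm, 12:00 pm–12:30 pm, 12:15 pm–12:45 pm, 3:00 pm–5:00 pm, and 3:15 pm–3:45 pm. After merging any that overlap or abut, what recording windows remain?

8:45 am–10:00 am overlaps/touches 8:00 am–10:15 am → extend to 8:00 am–10:15 am.
11:15 am–1:15 pm is disjoint → start new block.
12:00 pm–12:30 pm overlaps/touches 11:15 am–1:15 pm → extend to 11:15 am–1:15 pm.
12:15 pm–12:45 pm overlaps/touches 11:15 am–1:15 pm → extend to 11:15 am–1:15 pm.
3:00 pm–5:00 pm is disjoint → start new block.
3:15 pm–3:45 pm overlaps/touches 3:00 pm–5:00 pm → extend to 3:00 pm–5:00 pm.

8:00 am–10:15 am, 11:15 am–1:15 pm, 3:00 pm–5:00 pm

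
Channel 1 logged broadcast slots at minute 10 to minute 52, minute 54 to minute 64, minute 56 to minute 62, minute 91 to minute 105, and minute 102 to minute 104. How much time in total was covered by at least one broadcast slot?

Merged: minute 10 to minute 52, minute 54 to minute 64, minute 91 to minute 105.
Lengths: 42 minutes + 10 minutes + 14 minutes = 66 minutes.

66 minutes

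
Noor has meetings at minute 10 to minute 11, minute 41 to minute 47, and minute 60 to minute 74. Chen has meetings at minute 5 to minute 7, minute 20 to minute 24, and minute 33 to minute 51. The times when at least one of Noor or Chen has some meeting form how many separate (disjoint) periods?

5

A ∪ B = minute 5 to minute 7, minute 10 to minute 11, minute 20 to minute 24, minute 33 to minute 51, minute 60 to minute 74.
That is 5 disjoint pieces.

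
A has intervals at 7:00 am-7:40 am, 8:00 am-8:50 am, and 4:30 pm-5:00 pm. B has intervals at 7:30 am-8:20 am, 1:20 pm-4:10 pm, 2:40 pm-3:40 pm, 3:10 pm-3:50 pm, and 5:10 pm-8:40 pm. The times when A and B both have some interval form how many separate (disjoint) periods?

2

B, merged: 7:30 am–8:20 am, 1:20 pm–4:10 pm, 5:10 pm–8:40 pm.
A ∩ B = 7:30 am–7:40 am, 8:00 am–8:20 am.
That is 2 disjoint pieces.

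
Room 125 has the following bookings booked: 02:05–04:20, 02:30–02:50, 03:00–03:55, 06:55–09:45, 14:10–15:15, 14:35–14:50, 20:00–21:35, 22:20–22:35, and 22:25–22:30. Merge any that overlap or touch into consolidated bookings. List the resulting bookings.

02:30–02:50 overlaps/touches 02:05–04:20 → extend to 02:05–04:20.
03:00–03:55 overlaps/touches 02:05–04:20 → extend to 02:05–04:20.
06:55–09:45 is disjoint → start new block.
14:10–15:15 is disjoint → start new block.
14:35–14:50 overlaps/touches 14:10–15:15 → extend to 14:10–15:15.
20:00–21:35 is disjoint → start new block.
22:20–22:35 is disjoint → start new block.
22:25–22:30 overlaps/touches 22:20–22:35 → extend to 22:20–22:35.

02:05–04:20, 06:55–09:45, 14:10–15:15, 20:00–21:35, 22:20–22:35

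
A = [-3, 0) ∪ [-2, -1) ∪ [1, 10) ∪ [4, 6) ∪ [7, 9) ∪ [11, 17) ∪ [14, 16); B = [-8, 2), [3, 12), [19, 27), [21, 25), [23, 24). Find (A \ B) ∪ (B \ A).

A, merged: [-3, 0), [1, 10), [11, 17).
B, merged: [-8, 2), [3, 12), [19, 27).
Only in the first: [2, 3), [12, 17).
Only in the second: [-8, -3), [0, 1), [10, 11), [19, 27).
Together these are the periods covered by exactly one.

[-8, -3) ∪ [0, 1) ∪ [2, 3) ∪ [10, 11) ∪ [12, 17) ∪ [19, 27)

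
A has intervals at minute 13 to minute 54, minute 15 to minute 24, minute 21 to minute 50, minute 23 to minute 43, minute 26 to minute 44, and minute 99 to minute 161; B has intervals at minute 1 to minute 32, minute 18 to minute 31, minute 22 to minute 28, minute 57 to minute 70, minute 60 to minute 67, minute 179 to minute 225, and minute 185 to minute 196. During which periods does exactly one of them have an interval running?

minute 1 to minute 13, minute 32 to minute 54, minute 57 to minute 70, minute 99 to minute 161, minute 179 to minute 225

Merge the first list: minute 13 to minute 54, minute 99 to minute 161.
Merge the second list: minute 1 to minute 32, minute 57 to minute 70, minute 179 to minute 225.
A but not B: minute 32 to minute 54, minute 99 to minute 161.
B but not A: minute 1 to minute 13, minute 57 to minute 70, minute 179 to minute 225.
Combining gives A △ B.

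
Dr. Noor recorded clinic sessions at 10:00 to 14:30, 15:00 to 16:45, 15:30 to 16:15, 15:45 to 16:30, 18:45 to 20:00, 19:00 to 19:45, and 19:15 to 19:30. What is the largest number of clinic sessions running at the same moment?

3

Walk the sorted start/end points keeping a running depth.
The depth first hits 3 at 15:45.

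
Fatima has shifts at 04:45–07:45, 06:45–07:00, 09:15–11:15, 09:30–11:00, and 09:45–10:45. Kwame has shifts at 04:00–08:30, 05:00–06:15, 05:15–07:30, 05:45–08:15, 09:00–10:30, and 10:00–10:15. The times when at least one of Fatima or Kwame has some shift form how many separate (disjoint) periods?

First set merges to 04:45–07:45, 09:15–11:15.
Second set merges to 04:00–08:30, 09:00–10:30.
A ∪ B = 04:00–08:30, 09:00–11:15.
That is 2 disjoint pieces.

2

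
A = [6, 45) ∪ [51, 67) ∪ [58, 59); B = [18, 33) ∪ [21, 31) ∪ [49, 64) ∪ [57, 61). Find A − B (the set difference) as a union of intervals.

[6, 18) ∪ [33, 45) ∪ [64, 67)

A, merged: [6, 45), [51, 67).
B, merged: [18, 33), [49, 64).
[6, 45) minus B → [6, 18), [33, 45).
[51, 67) minus B → [64, 67).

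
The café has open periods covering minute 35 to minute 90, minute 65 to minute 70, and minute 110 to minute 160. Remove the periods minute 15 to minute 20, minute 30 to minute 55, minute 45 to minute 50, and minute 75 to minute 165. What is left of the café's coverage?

minute 55 to minute 75

Merge the first list: minute 35 to minute 90, minute 110 to minute 160.
Merge the second list: minute 15 to minute 20, minute 30 to minute 55, minute 75 to minute 165.
minute 35 to minute 90 \ B = minute 55 to minute 75.
minute 110 to minute 160: entirely removed.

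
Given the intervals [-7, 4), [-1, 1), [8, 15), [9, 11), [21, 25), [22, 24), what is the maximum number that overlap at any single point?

Sweep endpoints in order; track running count of active intervals.
Peak of 2 reached at -1.

2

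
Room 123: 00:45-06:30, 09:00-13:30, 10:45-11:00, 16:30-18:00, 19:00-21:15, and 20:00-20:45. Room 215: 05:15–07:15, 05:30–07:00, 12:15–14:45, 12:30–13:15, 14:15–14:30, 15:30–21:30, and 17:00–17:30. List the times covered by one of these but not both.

A, merged: 00:45-06:30, 09:00-13:30, 16:30-18:00, 19:00-21:15.
B, merged: 05:15-07:15, 12:15-14:45, 15:30-21:30.
A but not B: 00:45-05:15, 09:00-12:15.
B but not A: 06:30-07:15, 13:30-14:45, 15:30-16:30, 18:00-19:00, 21:15-21:30.
Combining gives A △ B.

00:45-05:15, 06:30-07:15, 09:00-12:15, 13:30-14:45, 15:30-16:30, 18:00-19:00, 21:15-21:30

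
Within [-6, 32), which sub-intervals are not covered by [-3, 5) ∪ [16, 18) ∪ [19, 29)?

[-6, -3) ∪ [5, 16) ∪ [18, 19) ∪ [29, 32)

Covered (merged): [-3, 5), [16, 18), [19, 29).
Gaps within [-6, 32): [-6, -3), [5, 16), [18, 19), [29, 32).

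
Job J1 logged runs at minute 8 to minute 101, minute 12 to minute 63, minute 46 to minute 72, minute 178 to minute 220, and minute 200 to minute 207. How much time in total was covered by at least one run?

Merged: minute 8 to minute 101, minute 178 to minute 220.
Lengths: 93 minutes + 42 minutes = 135 minutes.

135 minutes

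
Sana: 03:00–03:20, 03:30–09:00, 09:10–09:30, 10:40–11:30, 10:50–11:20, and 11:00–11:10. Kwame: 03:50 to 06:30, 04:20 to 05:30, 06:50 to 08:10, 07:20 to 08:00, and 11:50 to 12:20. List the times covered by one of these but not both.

Merge the first list: 03:00–03:20, 03:30–09:00, 09:10–09:30, 10:40–11:30.
Merge the second list: 03:50–06:30, 06:50–08:10, 11:50–12:20.
A but not B: 03:00–03:20, 03:30–03:50, 06:30–06:50, 08:10–09:00, 09:10–09:30, 10:40–11:30.
B but not A: 11:50–12:20.
Combining gives A △ B.

03:00–03:20, 03:30–03:50, 06:30–06:50, 08:10–09:00, 09:10–09:30, 10:40–11:30, 11:50–12:20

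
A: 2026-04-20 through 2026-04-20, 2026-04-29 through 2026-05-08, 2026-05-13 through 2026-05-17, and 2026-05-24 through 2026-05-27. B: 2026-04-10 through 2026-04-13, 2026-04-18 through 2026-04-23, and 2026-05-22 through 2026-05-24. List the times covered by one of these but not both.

2026-04-10 through 2026-04-13, 2026-04-18 through 2026-04-19, 2026-04-21 through 2026-04-23, 2026-04-29 through 2026-05-08, 2026-05-13 through 2026-05-17, 2026-05-22 through 2026-05-23, 2026-05-25 through 2026-05-27

Only in the first: 2026-04-29 through 2026-05-08, 2026-05-13 through 2026-05-17, 2026-05-25 through 2026-05-27.
Only in the second: 2026-04-10 through 2026-04-13, 2026-04-18 through 2026-04-19, 2026-04-21 through 2026-04-23, 2026-05-22 through 2026-05-23.
Together these are the periods covered by exactly one.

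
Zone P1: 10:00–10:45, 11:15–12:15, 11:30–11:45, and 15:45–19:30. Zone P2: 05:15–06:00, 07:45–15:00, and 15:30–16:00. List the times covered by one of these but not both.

A, merged: 10:00-10:45, 11:15-12:15, 15:45-19:30.
A \ B = 16:00-19:30.
B \ A = 05:15-06:00, 07:45-10:00, 10:45-11:15, 12:15-15:00, 15:30-15:45.
Union of the two gives the symmetric difference.

05:15-06:00, 07:45-10:00, 10:45-11:15, 12:15-15:00, 15:30-15:45, 16:00-19:30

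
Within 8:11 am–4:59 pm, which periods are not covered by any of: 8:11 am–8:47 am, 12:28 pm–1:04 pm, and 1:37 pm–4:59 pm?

8:47 am–12:28 pm, 1:04 pm–1:37 pm

The merged coverage is 8:11 am–8:47 am, 12:28 pm–1:04 pm, 1:37 pm–4:59 pm.
Complement within 8:11 am–4:59 pm: 8:47 am–12:28 pm, 1:04 pm–1:37 pm.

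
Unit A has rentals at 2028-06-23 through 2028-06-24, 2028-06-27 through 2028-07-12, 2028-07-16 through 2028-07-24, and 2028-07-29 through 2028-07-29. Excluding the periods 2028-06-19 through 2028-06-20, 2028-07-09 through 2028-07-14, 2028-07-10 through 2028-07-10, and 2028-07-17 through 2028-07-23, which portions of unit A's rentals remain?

Second set merges to 2028-06-19 through 2028-06-20, 2028-07-09 through 2028-07-14, 2028-07-17 through 2028-07-23.
2028-06-23 through 2028-06-24: no B overlap → unchanged.
2028-06-27 through 2028-07-12 minus B → 2028-06-27 through 2028-07-08.
2028-07-16 through 2028-07-24 minus B → 2028-07-16 through 2028-07-16, 2028-07-24 through 2028-07-24.
2028-07-29 through 2028-07-29: no B overlap → unchanged.

2028-06-23 through 2028-06-24, 2028-06-27 through 2028-07-08, 2028-07-16 through 2028-07-16, 2028-07-24 through 2028-07-24, 2028-07-29 through 2028-07-29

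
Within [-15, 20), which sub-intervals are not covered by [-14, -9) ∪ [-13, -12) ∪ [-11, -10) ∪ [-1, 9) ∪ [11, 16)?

The merged coverage is [-14, -9), [-1, 9), [11, 16).
Uncovered inside [-15, 20): [-15, -14), [-9, -1), [9, 11), [16, 20).

[-15, -14) ∪ [-9, -1) ∪ [9, 11) ∪ [16, 20)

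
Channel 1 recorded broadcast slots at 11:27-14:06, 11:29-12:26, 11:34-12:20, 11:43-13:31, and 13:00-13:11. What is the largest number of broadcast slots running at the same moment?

4

Walk the sorted start/end points keeping a running depth.
The depth first hits 4 at 11:43.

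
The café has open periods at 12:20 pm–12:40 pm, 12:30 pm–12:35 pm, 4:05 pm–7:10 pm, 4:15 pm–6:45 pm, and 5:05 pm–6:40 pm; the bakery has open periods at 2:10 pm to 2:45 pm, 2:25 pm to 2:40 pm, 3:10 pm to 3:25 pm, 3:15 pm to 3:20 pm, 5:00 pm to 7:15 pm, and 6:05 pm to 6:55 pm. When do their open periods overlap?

5:00 pm–7:10 pm

First set merges to 12:20 pm–12:40 pm, 4:05 pm–7:10 pm.
Second set merges to 2:10 pm–2:45 pm, 3:10 pm–3:25 pm, 5:00 pm–7:15 pm.
12:20 pm–12:40 pm: no overlap with the second set.
4:05 pm–7:10 pm meets the second set on 5:00 pm–7:10 pm.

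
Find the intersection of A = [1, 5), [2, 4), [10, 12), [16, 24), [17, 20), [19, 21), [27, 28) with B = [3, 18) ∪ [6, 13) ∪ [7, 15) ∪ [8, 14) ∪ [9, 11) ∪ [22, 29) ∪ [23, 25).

[3, 5) ∪ [10, 12) ∪ [16, 18) ∪ [22, 24) ∪ [27, 28)

Merge the first list: [1, 5), [10, 12), [16, 24), [27, 28).
Merge the second list: [3, 18), [22, 29).
[1, 5) overlaps B on [3, 5).
[10, 12) overlaps B on [10, 12).
[16, 24) overlaps B on [16, 18), [22, 24).
[27, 28) overlaps B on [27, 28).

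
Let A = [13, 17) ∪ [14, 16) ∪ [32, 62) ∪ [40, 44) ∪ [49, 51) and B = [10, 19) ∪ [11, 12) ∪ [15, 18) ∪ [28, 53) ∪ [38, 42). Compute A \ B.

First set merges to [13, 17), [32, 62).
Second set merges to [10, 19), [28, 53).
[13, 17): entirely removed.
[32, 62) \ B = [53, 62).

[53, 62)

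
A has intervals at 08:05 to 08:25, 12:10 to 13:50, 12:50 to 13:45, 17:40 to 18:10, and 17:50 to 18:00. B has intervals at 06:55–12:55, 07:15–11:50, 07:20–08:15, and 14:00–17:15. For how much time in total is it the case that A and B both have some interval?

1 h 5 min

First set merges to 08:05–08:25, 12:10–13:50, 17:40–18:10.
Second set merges to 06:55–12:55, 14:00–17:15.
A ∩ B = 08:05–08:25, 12:10–12:55.
Total: 20 min + 45 min = 1 h 5 min.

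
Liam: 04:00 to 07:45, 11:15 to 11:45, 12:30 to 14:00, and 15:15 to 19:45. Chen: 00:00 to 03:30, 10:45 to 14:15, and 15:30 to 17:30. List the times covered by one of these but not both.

00:00-03:30, 04:00-07:45, 10:45-11:15, 11:45-12:30, 14:00-14:15, 15:15-15:30, 17:30-19:45

A \ B = 04:00-07:45, 15:15-15:30, 17:30-19:45.
B \ A = 00:00-03:30, 10:45-11:15, 11:45-12:30, 14:00-14:15.
Union of the two gives the symmetric difference.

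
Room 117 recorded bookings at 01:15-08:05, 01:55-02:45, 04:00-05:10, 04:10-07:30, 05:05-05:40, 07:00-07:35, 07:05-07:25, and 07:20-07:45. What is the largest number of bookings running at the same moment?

5

At 07:20, 5 of the intervals are simultaneously active.
No point has more.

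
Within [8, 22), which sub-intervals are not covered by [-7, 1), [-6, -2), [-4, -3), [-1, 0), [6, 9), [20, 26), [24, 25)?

[9, 20)

Covered (merged): [-7, 1), [6, 9), [20, 26).
Gaps within [8, 22): [9, 20).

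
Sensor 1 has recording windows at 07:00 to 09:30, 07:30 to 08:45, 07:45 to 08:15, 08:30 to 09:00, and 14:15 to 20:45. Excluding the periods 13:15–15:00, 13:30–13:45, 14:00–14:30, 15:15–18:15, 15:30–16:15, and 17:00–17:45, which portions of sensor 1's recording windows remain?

07:00–09:30, 15:00–15:15, 18:15–20:45

First set merges to 07:00–09:30, 14:15–20:45.
Second set merges to 13:15–15:00, 15:15–18:15.
07:00–09:30: no B overlap → unchanged.
14:15–20:45 minus B → 15:00–15:15, 18:15–20:45.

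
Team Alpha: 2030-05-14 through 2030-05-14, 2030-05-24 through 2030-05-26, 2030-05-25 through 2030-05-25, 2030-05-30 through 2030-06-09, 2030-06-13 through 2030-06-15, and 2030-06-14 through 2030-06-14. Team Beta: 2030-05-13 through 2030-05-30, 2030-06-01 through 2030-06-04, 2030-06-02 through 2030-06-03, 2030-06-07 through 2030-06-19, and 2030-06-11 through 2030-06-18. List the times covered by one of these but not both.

Merge the first list: 2030-05-14 through 2030-05-14, 2030-05-24 through 2030-05-26, 2030-05-30 through 2030-06-09, 2030-06-13 through 2030-06-15.
Merge the second list: 2030-05-13 through 2030-05-30, 2030-06-01 through 2030-06-04, 2030-06-07 through 2030-06-19.
A \ B = 2030-05-31 through 2030-05-31, 2030-06-05 through 2030-06-06.
B \ A = 2030-05-13 through 2030-05-13, 2030-05-15 through 2030-05-23, 2030-05-27 through 2030-05-29, 2030-06-10 through 2030-06-12, 2030-06-16 through 2030-06-19.
Union of the two gives the symmetric difference.

2030-05-13 through 2030-05-13, 2030-05-15 through 2030-05-23, 2030-05-27 through 2030-05-29, 2030-05-31 through 2030-05-31, 2030-06-05 through 2030-06-06, 2030-06-10 through 2030-06-12, 2030-06-16 through 2030-06-19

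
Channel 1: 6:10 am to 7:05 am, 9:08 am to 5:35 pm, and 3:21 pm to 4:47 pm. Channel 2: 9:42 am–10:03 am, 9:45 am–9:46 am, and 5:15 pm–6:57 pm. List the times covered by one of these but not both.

Merge the first list: 6:10 am–7:05 am, 9:08 am–5:35 pm.
Merge the second list: 9:42 am–10:03 am, 5:15 pm–6:57 pm.
A but not B: 6:10 am–7:05 am, 9:08 am–9:42 am, 10:03 am–5:15 pm.
B but not A: 5:35 pm–6:57 pm.
Combining gives A △ B.

6:10 am–7:05 am, 9:08 am–9:42 am, 10:03 am–5:15 pm, 5:35 pm–6:57 pm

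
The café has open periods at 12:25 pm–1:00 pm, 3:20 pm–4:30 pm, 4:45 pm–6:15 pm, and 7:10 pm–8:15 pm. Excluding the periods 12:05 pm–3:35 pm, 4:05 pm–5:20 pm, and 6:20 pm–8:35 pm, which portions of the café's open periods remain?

12:25 pm–1:00 pm: fully covered by B → removed.
3:20 pm–4:30 pm minus B → 3:35 pm–4:05 pm.
4:45 pm–6:15 pm minus B → 5:20 pm–6:15 pm.
7:10 pm–8:15 pm: fully covered by B → removed.

3:35 pm–4:05 pm, 5:20 pm–6:15 pm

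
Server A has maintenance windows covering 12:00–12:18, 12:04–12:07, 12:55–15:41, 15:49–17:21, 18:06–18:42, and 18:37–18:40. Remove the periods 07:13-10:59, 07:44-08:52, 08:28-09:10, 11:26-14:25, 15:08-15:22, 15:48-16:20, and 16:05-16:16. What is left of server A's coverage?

Merge the first list: 12:00–12:18, 12:55–15:41, 15:49–17:21, 18:06–18:42.
Merge the second list: 07:13–10:59, 11:26–14:25, 15:08–15:22, 15:48–16:20.
12:00–12:18 lies entirely inside B → drops out.
12:55–15:41 with B removed leaves 14:25–15:08, 15:22–15:41.
15:49–17:21 with B removed leaves 16:20–17:21.
18:06–18:42 is untouched.

14:25–15:08, 15:22–15:41, 16:20–17:21, 18:06–18:42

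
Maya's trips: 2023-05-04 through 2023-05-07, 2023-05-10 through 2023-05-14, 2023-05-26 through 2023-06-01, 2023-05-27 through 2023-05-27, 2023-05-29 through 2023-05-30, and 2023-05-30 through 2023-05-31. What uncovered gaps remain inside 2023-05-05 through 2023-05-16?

The merged coverage is 2023-05-04 through 2023-05-07, 2023-05-10 through 2023-05-14, 2023-05-26 through 2023-06-01.
Gaps within 2023-05-05 through 2023-05-16: 2023-05-08 through 2023-05-09, 2023-05-15 through 2023-05-16.

2023-05-08 through 2023-05-09, 2023-05-15 through 2023-05-16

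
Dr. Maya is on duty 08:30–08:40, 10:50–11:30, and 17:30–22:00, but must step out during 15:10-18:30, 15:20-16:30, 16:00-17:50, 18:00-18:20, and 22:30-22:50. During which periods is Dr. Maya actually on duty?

Merge the second list: 15:10-18:30, 22:30-22:50.
08:30-08:40: nothing removed.
10:50-11:30: nothing removed.
17:30-22:00 \ B = 18:30-22:00.

08:30-08:40, 10:50-11:30, 18:30-22:00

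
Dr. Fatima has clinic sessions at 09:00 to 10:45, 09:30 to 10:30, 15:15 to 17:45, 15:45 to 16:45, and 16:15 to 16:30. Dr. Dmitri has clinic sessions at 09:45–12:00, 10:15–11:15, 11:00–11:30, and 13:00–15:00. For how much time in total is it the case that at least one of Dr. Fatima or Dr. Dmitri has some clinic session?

Merge the first list: 09:00-10:45, 15:15-17:45.
Merge the second list: 09:45-12:00, 13:00-15:00.
A ∪ B = 09:00-12:00, 13:00-15:00, 15:15-17:45.
Total: 3 h + 2 h + 2 h 30 min = 7 h 30 min.

7 h 30 min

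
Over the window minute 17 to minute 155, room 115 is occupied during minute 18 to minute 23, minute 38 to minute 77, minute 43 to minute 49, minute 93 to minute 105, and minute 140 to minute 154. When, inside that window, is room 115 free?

Covered (merged): minute 18 to minute 23, minute 38 to minute 77, minute 93 to minute 105, minute 140 to minute 154.
Gaps within minute 17 to minute 155: minute 17 to minute 18, minute 23 to minute 38, minute 77 to minute 93, minute 105 to minute 140, minute 154 to minute 155.

minute 17 to minute 18, minute 23 to minute 38, minute 77 to minute 93, minute 105 to minute 140, minute 154 to minute 155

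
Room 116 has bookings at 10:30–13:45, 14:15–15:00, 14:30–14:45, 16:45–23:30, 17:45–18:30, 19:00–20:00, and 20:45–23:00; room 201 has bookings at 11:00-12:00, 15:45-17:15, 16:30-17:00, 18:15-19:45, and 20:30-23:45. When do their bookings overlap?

First set merges to 10:30-13:45, 14:15-15:00, 16:45-23:30.
Second set merges to 11:00-12:00, 15:45-17:15, 18:15-19:45, 20:30-23:45.
10:30-13:45 overlaps B on 11:00-12:00.
14:15-15:00 falls entirely outside B.
16:45-23:30 overlaps B on 16:45-17:15, 18:15-19:45, 20:30-23:30.

11:00-12:00, 16:45-17:15, 18:15-19:45, 20:30-23:30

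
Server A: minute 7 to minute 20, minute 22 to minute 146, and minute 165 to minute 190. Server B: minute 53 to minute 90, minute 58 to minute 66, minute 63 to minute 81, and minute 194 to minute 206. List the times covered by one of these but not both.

B, merged: minute 53 to minute 90, minute 194 to minute 206.
A \ B = minute 7 to minute 20, minute 22 to minute 53, minute 90 to minute 146, minute 165 to minute 190.
B \ A = minute 194 to minute 206.
Union of the two gives the symmetric difference.

minute 7 to minute 20, minute 22 to minute 53, minute 90 to minute 146, minute 165 to minute 190, minute 194 to minute 206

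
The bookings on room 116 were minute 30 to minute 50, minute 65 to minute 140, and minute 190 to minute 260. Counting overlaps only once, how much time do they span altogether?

165 minutes

Merged: minute 30 to minute 50, minute 65 to minute 140, minute 190 to minute 260.
Lengths: 20 minutes + 75 minutes + 70 minutes = 165 minutes.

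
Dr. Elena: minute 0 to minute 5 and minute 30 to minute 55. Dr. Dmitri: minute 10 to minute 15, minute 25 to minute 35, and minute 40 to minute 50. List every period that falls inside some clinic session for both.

minute 30 to minute 35, minute 40 to minute 50

minute 0 to minute 5 meets no B interval.
minute 30 to minute 55 ∩ B → minute 30 to minute 35, minute 40 to minute 50.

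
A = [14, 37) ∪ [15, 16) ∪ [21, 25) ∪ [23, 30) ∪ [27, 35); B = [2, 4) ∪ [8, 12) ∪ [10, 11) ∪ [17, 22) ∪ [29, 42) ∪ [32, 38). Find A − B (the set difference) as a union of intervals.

[14, 17) ∪ [22, 29)

A, merged: [14, 37).
B, merged: [2, 4), [8, 12), [17, 22), [29, 42).
[14, 37) minus B → [14, 17), [22, 29).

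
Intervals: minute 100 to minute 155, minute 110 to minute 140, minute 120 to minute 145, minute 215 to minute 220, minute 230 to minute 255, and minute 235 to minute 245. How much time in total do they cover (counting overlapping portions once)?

Merged: minute 100 to minute 155, minute 215 to minute 220, minute 230 to minute 255.
Lengths: 55 minutes + 5 minutes + 25 minutes = 85 minutes.

85 minutes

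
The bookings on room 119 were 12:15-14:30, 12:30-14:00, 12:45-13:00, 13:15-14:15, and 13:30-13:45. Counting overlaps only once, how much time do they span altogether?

Merged: 12:15–14:30.
Length: 2 h 15 min.

2 h 15 min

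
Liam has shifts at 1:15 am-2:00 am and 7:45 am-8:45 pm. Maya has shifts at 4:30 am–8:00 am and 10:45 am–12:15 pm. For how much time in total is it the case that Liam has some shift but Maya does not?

12 h

A \ B = 1:15 am–2:00 am, 8:00 am–10:45 am, 12:15 pm–8:45 pm.
Total: 45 min + 2 h 45 min + 8 h 30 min = 12 h.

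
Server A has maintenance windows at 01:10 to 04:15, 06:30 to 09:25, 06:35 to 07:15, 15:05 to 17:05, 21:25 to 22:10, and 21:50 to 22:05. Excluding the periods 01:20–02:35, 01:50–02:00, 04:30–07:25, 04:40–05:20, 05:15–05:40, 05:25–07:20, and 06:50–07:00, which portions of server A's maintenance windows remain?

01:10–01:20, 02:35–04:15, 07:25–09:25, 15:05–17:05, 21:25–22:10

First set merges to 01:10–04:15, 06:30–09:25, 15:05–17:05, 21:25–22:10.
Second set merges to 01:20–02:35, 04:30–07:25.
01:10–04:15 with B removed leaves 01:10–01:20, 02:35–04:15.
06:30–09:25 with B removed leaves 07:25–09:25.
15:05–17:05 is untouched.
21:25–22:10 is untouched.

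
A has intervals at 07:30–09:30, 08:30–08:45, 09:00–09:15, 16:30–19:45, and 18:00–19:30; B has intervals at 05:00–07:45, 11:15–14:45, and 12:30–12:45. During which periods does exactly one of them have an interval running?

First set merges to 07:30-09:30, 16:30-19:45.
Second set merges to 05:00-07:45, 11:15-14:45.
A but not B: 07:45-09:30, 16:30-19:45.
B but not A: 05:00-07:30, 11:15-14:45.
Combining gives A △ B.

05:00-07:30, 07:45-09:30, 11:15-14:45, 16:30-19:45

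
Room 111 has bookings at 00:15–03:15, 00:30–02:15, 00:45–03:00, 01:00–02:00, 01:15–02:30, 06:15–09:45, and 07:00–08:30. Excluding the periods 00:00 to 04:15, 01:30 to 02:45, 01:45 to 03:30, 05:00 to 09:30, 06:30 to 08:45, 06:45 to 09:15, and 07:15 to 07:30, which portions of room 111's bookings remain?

First set merges to 00:15-03:15, 06:15-09:45.
Second set merges to 00:00-04:15, 05:00-09:30.
00:15-03:15: fully covered by B → removed.
06:15-09:45 minus B → 09:30-09:45.

09:30-09:45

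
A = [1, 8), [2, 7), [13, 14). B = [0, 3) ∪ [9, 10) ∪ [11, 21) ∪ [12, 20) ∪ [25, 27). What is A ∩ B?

Merge the first list: [1, 8), [13, 14).
Merge the second list: [0, 3), [9, 10), [11, 21), [25, 27).
[1, 8) ∩ B → [1, 3).
[13, 14) ∩ B → [13, 14).

[1, 3) ∪ [13, 14)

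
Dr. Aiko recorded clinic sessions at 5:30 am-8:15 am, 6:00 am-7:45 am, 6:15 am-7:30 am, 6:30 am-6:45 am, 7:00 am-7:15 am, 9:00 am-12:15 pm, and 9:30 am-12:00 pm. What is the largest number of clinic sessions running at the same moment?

At 6:30 am, 4 of the intervals are simultaneously active.
No point has more.

4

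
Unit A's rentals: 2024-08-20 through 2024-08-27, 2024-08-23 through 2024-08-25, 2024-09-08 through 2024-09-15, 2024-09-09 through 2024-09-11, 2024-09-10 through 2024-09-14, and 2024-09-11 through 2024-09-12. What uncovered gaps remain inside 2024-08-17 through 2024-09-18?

Covered (merged): 2024-08-20 through 2024-08-27, 2024-09-08 through 2024-09-15.
Complement within 2024-08-17 through 2024-09-18: 2024-08-17 through 2024-08-19, 2024-08-28 through 2024-09-07, 2024-09-16 through 2024-09-18.

2024-08-17 through 2024-08-19, 2024-08-28 through 2024-09-07, 2024-09-16 through 2024-09-18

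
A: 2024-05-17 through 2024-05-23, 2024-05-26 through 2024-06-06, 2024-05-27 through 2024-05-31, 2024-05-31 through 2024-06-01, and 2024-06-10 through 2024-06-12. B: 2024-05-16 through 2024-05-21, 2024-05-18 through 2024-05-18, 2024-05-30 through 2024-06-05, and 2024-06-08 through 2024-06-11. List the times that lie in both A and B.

Merge the first list: 2024-05-17 through 2024-05-23, 2024-05-26 through 2024-06-06, 2024-06-10 through 2024-06-12.
Merge the second list: 2024-05-16 through 2024-05-21, 2024-05-30 through 2024-06-05, 2024-06-08 through 2024-06-11.
2024-05-17 through 2024-05-23 meets the second set on 2024-05-17 through 2024-05-21.
2024-05-26 through 2024-06-06 meets the second set on 2024-05-30 through 2024-06-05.
2024-06-10 through 2024-06-12 meets the second set on 2024-06-10 through 2024-06-11.

2024-05-17 through 2024-05-21, 2024-05-30 through 2024-06-05, 2024-06-10 through 2024-06-11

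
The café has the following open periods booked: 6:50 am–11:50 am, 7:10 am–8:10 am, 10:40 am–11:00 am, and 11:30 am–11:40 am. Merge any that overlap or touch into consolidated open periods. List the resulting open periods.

7:10 am–8:10 am overlaps/touches 6:50 am–11:50 am → extend to 6:50 am–11:50 am.
10:40 am–11:00 am overlaps/touches 6:50 am–11:50 am → extend to 6:50 am–11:50 am.
11:30 am–11:40 am overlaps/touches 6:50 am–11:50 am → extend to 6:50 am–11:50 am.

6:50 am–11:50 am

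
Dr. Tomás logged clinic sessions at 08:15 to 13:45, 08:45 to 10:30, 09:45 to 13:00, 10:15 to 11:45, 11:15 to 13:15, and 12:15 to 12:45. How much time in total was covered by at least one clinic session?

5 h 30 min

Merged: 08:15–13:45.
Length: 5 h 30 min.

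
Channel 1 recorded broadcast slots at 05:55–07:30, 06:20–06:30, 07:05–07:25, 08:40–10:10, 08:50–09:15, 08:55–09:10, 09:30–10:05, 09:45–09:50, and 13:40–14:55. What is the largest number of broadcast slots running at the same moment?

Walk the sorted start/end points keeping a running depth.
The depth first hits 3 at 08:55.

3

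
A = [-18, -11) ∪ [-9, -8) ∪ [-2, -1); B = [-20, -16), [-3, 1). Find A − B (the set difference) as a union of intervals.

[-16, -11) ∪ [-9, -8)

[-18, -11) minus B → [-16, -11).
[-9, -8): no B overlap → unchanged.
[-2, -1): fully covered by B → removed.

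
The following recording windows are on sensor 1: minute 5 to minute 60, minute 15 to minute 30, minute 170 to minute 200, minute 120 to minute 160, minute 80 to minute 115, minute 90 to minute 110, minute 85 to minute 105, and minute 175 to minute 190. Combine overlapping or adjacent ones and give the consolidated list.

Sort by start: minute 5 to minute 60, minute 15 to minute 30, minute 80 to minute 115, minute 85 to minute 105, minute 90 to minute 110, minute 120 to minute 160, minute 170 to minute 200, minute 175 to minute 190.
minute 15 to minute 30 overlaps/touches minute 5 to minute 60 → extend to minute 5 to minute 60.
minute 80 to minute 115 is disjoint → start new block.
minute 85 to minute 105 overlaps/touches minute 80 to minute 115 → extend to minute 80 to minute 115.
minute 90 to minute 110 overlaps/touches minute 80 to minute 115 → extend to minute 80 to minute 115.
minute 120 to minute 160 is disjoint → start new block.
minute 170 to minute 200 is disjoint → start new block.
minute 175 to minute 190 overlaps/touches minute 170 to minute 200 → extend to minute 170 to minute 200.

minute 5 to minute 60, minute 80 to minute 115, minute 120 to minute 160, minute 170 to minute 200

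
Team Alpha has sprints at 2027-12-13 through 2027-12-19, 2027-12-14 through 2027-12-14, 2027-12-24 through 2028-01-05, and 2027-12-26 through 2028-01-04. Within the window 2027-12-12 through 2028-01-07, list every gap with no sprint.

2027-12-12 through 2027-12-12, 2027-12-20 through 2027-12-23, 2028-01-06 through 2028-01-07

After merging, the occupied span is 2027-12-13 through 2027-12-19, 2027-12-24 through 2028-01-05.
Uncovered inside 2027-12-12 through 2028-01-07: 2027-12-12 through 2027-12-12, 2027-12-20 through 2027-12-23, 2028-01-06 through 2028-01-07.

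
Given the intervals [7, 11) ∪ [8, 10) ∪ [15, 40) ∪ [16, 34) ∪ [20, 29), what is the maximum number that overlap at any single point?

At 20, 3 of the intervals are simultaneously active.
No point has more.

3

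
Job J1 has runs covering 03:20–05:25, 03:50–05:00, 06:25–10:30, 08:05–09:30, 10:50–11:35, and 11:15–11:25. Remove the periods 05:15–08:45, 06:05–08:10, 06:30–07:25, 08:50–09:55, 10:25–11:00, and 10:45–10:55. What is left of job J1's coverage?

First set merges to 03:20–05:25, 06:25–10:30, 10:50–11:35.
Second set merges to 05:15–08:45, 08:50–09:55, 10:25–11:00.
03:20–05:25 \ B = 03:20–05:15.
06:25–10:30 \ B = 08:45–08:50, 09:55–10:25.
10:50–11:35 \ B = 11:00–11:35.

03:20–05:15, 08:45–08:50, 09:55–10:25, 11:00–11:35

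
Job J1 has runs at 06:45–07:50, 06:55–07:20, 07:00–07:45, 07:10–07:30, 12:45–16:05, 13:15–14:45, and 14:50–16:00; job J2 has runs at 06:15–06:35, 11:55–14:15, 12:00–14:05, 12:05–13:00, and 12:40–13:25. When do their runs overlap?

12:45–14:15

Merge the first list: 06:45–07:50, 12:45–16:05.
Merge the second list: 06:15–06:35, 11:55–14:15.
06:45–07:50 meets no B interval.
12:45–16:05 ∩ B → 12:45–14:15.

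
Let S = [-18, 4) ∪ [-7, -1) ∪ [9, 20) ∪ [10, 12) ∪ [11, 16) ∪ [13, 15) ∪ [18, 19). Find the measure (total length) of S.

Merged: [-18, 4), [9, 20).
Lengths: 22 + 11 = 33.

33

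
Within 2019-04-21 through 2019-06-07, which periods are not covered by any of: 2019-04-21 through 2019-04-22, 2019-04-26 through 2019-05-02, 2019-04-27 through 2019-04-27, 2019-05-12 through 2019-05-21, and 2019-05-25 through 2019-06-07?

2019-04-23 through 2019-04-25, 2019-05-03 through 2019-05-11, 2019-05-22 through 2019-05-24

The merged coverage is 2019-04-21 through 2019-04-22, 2019-04-26 through 2019-05-02, 2019-05-12 through 2019-05-21, 2019-05-25 through 2019-06-07.
Gaps within 2019-04-21 through 2019-06-07: 2019-04-23 through 2019-04-25, 2019-05-03 through 2019-05-11, 2019-05-22 through 2019-05-24.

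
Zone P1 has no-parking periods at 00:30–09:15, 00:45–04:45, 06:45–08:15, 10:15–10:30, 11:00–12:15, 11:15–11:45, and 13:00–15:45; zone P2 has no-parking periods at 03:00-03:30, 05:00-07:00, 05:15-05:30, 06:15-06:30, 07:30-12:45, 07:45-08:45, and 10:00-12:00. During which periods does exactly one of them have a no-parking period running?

00:30–03:00, 03:30–05:00, 07:00–07:30, 09:15–10:15, 10:30–11:00, 12:15–12:45, 13:00–15:45

First set merges to 00:30–09:15, 10:15–10:30, 11:00–12:15, 13:00–15:45.
Second set merges to 03:00–03:30, 05:00–07:00, 07:30–12:45.
Only in the first: 00:30–03:00, 03:30–05:00, 07:00–07:30, 13:00–15:45.
Only in the second: 09:15–10:15, 10:30–11:00, 12:15–12:45.
Together these are the periods covered by exactly one.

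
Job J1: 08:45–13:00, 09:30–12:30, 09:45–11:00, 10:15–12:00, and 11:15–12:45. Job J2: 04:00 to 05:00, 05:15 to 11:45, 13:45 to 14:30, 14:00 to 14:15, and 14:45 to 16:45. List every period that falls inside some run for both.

08:45–11:45

First set merges to 08:45–13:00.
Second set merges to 04:00–05:00, 05:15–11:45, 13:45–14:30, 14:45–16:45.
08:45–13:00 meets the second set on 08:45–11:45.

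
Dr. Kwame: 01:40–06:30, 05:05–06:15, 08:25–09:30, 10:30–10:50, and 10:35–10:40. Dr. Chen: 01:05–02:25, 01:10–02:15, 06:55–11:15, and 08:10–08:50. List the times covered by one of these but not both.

01:05–01:40, 02:25–06:30, 06:55–08:25, 09:30–10:30, 10:50–11:15

A, merged: 01:40–06:30, 08:25–09:30, 10:30–10:50.
B, merged: 01:05–02:25, 06:55–11:15.
A but not B: 02:25–06:30.
B but not A: 01:05–01:40, 06:55–08:25, 09:30–10:30, 10:50–11:15.
Combining gives A △ B.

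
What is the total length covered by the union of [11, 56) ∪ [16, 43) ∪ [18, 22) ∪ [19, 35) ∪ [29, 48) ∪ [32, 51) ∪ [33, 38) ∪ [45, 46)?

Merged: [11, 56).
Length: 45.

45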